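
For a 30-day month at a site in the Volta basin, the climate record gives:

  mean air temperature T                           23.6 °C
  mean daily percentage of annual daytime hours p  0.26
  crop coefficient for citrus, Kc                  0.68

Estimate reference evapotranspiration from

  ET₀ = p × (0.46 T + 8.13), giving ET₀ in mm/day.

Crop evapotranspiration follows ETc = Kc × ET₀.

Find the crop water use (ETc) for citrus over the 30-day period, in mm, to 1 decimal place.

ET₀ = 0.26 × (0.46 × 23.6 + 8.13) = 0.26 × 18.986 = 4.9364 mm/d
ETc = Kc × ET₀ = 0.68 × 4.9364 = 3.3568 mm/d
Over 30 days: 3.3568 × 30 = 100.704 mm

100.7 mm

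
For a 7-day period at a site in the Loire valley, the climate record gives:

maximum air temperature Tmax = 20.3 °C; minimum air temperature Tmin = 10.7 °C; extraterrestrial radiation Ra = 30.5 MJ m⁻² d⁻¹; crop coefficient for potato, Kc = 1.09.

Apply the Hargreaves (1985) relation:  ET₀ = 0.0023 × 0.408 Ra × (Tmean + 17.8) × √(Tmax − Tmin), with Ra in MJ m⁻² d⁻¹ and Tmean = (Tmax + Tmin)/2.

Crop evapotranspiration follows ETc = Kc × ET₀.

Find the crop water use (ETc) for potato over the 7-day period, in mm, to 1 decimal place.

22.5 mm

Tmean = (20.3 + 10.7)/2 = 15.50 °C
0.408 Ra = 0.408 × 30.5 = 12.4440 mm/d equivalent
ET₀ = 0.0023 × 12.4440 × (15.50 + 17.8) × √9.6 = 0.0023 × 12.4440 × 33.30 × 3.0984 = 2.9530 mm/d
ETc = Kc × ET₀ = 1.09 × 2.9530 = 3.2188 mm/d
Over 7 days: 3.2188 × 7 = 22.532 mm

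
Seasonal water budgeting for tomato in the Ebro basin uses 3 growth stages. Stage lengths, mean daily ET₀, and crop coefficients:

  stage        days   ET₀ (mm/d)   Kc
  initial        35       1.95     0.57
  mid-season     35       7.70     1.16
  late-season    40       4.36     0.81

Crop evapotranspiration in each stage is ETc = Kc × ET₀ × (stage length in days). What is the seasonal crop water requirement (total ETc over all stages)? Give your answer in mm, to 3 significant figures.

initial: 0.57 × 1.95 × 35 = 38.90 mm
mid-season: 1.16 × 7.70 × 35 = 312.62 mm
late-season: 0.81 × 4.36 × 40 = 141.26 mm
Seasonal total = 492.78 mm

493 mm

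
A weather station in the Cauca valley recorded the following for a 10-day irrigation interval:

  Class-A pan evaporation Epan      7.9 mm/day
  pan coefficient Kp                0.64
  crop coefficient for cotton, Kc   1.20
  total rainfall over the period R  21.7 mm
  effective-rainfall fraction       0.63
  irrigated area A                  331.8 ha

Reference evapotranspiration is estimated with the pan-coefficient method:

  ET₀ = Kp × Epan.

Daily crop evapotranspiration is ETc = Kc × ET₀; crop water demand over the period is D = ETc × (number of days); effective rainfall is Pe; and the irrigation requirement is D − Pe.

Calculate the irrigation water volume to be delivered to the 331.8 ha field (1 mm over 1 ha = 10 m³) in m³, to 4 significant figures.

ET₀ = 0.64 × 7.9 = 5.0560 mm/d
ETc = Kc × ET₀ = 1.20 × 5.0560 = 6.0672 mm/d
Crop demand D = ETc × 10 d = 6.0672 × 10 = 60.672 mm
Pe = 0.63 × 21.7 = 13.671 mm
D − Pe = 60.672 − 13.671 = 47.001 mm
Volume = 47.001 mm × 331.8 ha × 10 = 155949.3 m³

155900 m³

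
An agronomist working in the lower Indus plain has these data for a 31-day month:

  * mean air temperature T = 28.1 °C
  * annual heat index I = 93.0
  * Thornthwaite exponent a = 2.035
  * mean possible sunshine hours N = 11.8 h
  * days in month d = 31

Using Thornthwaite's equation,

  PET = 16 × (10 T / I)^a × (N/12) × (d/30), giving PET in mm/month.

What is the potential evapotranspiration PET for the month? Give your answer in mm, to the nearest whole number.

10T/I = 10 × 28.1 / 93.0 = 3.0215
(10T/I)^a = 3.0215^2.035 = 9.4897
Uncorrected PET = 16 × 9.4897 = 151.835 mm
Correction = (N/12)(d/30) = (11.8/12)(31/30) = 1.0161
PET = 151.835 × 1.0161 = 154.280 mm/month

154 mm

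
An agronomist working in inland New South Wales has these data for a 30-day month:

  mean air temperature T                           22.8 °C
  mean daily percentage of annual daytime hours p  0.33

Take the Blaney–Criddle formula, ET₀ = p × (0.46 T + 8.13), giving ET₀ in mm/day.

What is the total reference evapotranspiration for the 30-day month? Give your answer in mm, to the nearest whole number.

184 mm

ET₀ = 0.33 × (0.46 × 22.8 + 8.13) = 0.33 × 18.618 = 6.1439 mm/d
Monthly total = 6.1439 × 30 = 184.317 mm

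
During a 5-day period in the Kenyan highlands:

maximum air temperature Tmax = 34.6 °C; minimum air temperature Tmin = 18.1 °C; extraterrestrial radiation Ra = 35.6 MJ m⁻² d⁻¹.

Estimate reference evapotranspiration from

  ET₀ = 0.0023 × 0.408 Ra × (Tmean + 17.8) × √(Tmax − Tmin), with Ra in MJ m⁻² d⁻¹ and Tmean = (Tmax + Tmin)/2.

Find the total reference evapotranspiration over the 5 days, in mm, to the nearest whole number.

30 mm

Tmean = (34.6 + 18.1)/2 = 26.35 °C
0.408 Ra = 0.408 × 35.6 = 14.5248 mm/d equivalent
ET₀ = 0.0023 × 14.5248 × (26.35 + 17.8) × √16.5 = 0.0023 × 14.5248 × 44.15 × 4.0620 = 5.9911 mm/d
Over 5 days: 5.9911 × 5 = 29.956 mm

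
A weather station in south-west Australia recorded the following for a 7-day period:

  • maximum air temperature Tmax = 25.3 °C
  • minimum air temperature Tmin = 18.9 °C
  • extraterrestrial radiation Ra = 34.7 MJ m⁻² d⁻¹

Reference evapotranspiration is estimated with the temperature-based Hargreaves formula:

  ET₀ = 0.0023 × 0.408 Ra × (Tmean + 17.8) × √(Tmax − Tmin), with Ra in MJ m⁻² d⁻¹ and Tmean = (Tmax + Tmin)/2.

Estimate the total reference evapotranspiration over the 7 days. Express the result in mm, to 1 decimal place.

23.0 mm

Tmean = (25.3 + 18.9)/2 = 22.10 °C
0.408 Ra = 0.408 × 34.7 = 14.1576 mm/d equivalent
ET₀ = 0.0023 × 14.1576 × (22.10 + 17.8) × √6.4 = 0.0023 × 14.1576 × 39.90 × 2.5298 = 3.2868 mm/d
Over 7 days: 3.2868 × 7 = 23.008 mm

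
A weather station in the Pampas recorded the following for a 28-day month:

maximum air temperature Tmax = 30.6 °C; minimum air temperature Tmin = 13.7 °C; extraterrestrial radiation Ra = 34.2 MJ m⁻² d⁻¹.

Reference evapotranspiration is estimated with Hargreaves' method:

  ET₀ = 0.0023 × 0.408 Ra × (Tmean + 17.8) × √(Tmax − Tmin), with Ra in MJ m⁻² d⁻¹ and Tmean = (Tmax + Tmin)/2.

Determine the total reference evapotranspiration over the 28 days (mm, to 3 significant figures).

Tmean = (30.6 + 13.7)/2 = 22.15 °C
0.408 Ra = 0.408 × 34.2 = 13.9536 mm/d equivalent
ET₀ = 0.0023 × 13.9536 × (22.15 + 17.8) × √16.9 = 0.0023 × 13.9536 × 39.95 × 4.1110 = 5.2708 mm/d
Over 28 days: 5.2708 × 28 = 147.582 mm

148 mm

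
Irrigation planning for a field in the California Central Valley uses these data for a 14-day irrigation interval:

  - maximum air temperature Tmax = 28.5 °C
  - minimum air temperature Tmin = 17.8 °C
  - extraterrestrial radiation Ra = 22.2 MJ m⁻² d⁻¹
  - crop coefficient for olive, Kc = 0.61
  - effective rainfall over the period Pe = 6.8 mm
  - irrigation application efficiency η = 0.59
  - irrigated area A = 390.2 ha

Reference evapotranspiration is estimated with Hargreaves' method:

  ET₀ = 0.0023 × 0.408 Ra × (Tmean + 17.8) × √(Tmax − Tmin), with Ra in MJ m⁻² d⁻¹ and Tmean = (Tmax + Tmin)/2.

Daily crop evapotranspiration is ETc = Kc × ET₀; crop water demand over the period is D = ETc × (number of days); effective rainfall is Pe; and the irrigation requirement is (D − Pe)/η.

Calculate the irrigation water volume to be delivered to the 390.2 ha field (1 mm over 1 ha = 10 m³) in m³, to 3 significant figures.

113000 m³

Tmean = (28.5 + 17.8)/2 = 23.15 °C
0.408 Ra = 0.408 × 22.2 = 9.0576 mm/d equivalent
ET₀ = 0.0023 × 9.0576 × (23.15 + 17.8) × √10.7 = 0.0023 × 9.0576 × 40.95 × 3.2711 = 2.7905 mm/d
ETc = Kc × ET₀ = 0.61 × 2.7905 = 1.7022 mm/d
Crop demand D = ETc × 14 d = 1.7022 × 14 = 23.831 mm
D − Pe = 23.831 − 6.8 = 17.031 mm
Gross irrigation = 17.031 / 0.59 = 28.866 mm
Volume = 28.866 mm × 390.2 ha × 10 = 112635.1 m³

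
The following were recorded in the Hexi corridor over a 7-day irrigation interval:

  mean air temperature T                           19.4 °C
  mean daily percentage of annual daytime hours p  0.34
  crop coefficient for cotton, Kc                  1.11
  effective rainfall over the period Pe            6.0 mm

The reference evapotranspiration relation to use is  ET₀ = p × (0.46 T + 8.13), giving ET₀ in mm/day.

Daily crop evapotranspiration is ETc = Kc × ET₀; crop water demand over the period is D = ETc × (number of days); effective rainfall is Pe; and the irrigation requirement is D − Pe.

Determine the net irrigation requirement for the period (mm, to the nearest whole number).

39 mm

ET₀ = 0.34 × (0.46 × 19.4 + 8.13) = 0.34 × 17.054 = 5.7984 mm/d
ETc = Kc × ET₀ = 1.11 × 5.7984 = 6.4362 mm/d
Crop demand D = ETc × 7 d = 6.4362 × 7 = 45.053 mm
D − Pe = 45.053 − 6.0 = 39.053 mm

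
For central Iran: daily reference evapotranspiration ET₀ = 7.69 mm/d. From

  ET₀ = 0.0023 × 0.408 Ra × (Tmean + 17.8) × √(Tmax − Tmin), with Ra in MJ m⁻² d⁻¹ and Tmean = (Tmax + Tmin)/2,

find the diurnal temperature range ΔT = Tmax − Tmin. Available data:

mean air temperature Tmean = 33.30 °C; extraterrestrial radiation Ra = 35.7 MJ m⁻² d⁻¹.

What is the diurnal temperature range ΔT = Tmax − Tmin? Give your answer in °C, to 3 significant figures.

20.2 °C

√ΔT = ET₀ / [0.0023 × 0.408 × Ra × (Tmean+17.8)] = 7.69 / (0.0023 × 14.5656 × 51.10) = 4.4921
ΔT = 4.4921² = 20.179 °C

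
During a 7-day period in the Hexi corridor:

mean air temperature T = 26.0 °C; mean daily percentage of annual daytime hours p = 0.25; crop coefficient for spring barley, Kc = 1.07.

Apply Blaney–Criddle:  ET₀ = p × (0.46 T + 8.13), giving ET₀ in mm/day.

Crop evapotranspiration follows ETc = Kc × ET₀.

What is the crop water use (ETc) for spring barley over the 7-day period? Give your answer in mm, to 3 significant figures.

ET₀ = 0.25 × (0.46 × 26.0 + 8.13) = 0.25 × 20.090 = 5.0225 mm/d
ETc = Kc × ET₀ = 1.07 × 5.0225 = 5.3741 mm/d
Over 7 days: 5.3741 × 7 = 37.619 mm

37.6 mm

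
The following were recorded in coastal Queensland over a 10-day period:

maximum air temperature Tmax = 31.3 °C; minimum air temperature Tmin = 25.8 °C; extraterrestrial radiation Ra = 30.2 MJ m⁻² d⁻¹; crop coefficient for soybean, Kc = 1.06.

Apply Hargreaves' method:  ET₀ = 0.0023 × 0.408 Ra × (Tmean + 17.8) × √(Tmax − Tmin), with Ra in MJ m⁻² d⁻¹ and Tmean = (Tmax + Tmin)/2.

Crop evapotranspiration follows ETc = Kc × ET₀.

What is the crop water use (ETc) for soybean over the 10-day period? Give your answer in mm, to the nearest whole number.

Tmean = (31.3 + 25.8)/2 = 28.55 °C
0.408 Ra = 0.408 × 30.2 = 12.3216 mm/d equivalent
ET₀ = 0.0023 × 12.3216 × (28.55 + 17.8) × √5.5 = 0.0023 × 12.3216 × 46.35 × 2.3452 = 3.0805 mm/d
ETc = Kc × ET₀ = 1.06 × 3.0805 = 3.2653 mm/d
Over 10 days: 3.2653 × 10 = 32.653 mm

33 mm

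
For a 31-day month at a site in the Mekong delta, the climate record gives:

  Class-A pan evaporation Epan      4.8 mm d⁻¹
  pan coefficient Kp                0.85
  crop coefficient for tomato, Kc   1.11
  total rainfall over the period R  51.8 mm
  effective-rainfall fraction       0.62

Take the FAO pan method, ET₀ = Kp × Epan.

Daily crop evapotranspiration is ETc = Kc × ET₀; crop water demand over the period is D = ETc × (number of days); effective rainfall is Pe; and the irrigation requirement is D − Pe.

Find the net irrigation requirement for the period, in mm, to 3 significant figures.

108 mm

ET₀ = 0.85 × 4.8 = 4.0800 mm/d
ETc = Kc × ET₀ = 1.11 × 4.0800 = 4.5288 mm/d
Crop demand D = ETc × 31 d = 4.5288 × 31 = 140.393 mm
Pe = 0.62 × 51.8 = 32.116 mm
D − Pe = 140.393 − 32.116 = 108.277 mm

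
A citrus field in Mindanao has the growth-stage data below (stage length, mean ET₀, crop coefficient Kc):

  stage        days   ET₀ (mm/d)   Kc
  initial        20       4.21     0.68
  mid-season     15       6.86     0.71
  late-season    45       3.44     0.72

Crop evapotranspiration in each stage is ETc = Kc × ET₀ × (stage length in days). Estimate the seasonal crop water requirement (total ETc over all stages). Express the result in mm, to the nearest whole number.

242 mm

initial: 0.68 × 4.21 × 20 = 57.26 mm
mid-season: 0.71 × 6.86 × 15 = 73.06 mm
late-season: 0.72 × 3.44 × 45 = 111.46 mm
Seasonal total = 241.78 mm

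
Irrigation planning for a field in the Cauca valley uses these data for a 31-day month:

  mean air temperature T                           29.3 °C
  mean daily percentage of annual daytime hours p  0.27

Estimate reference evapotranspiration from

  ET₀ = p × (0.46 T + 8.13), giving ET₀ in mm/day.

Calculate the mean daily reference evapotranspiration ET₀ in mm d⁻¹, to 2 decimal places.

ET₀ = 0.27 × (0.46 × 29.3 + 8.13) = 0.27 × 21.608 = 5.8342 mm/d

5.83 mm d⁻¹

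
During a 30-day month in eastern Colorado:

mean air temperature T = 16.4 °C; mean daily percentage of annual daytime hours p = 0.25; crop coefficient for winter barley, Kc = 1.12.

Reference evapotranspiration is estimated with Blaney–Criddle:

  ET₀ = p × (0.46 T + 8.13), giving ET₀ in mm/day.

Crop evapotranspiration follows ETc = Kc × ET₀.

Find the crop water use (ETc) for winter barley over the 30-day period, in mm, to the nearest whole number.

132 mm

ET₀ = 0.25 × (0.46 × 16.4 + 8.13) = 0.25 × 15.674 = 3.9185 mm/d
ETc = Kc × ET₀ = 1.12 × 3.9185 = 4.3887 mm/d
Over 30 days: 4.3887 × 30 = 131.661 mm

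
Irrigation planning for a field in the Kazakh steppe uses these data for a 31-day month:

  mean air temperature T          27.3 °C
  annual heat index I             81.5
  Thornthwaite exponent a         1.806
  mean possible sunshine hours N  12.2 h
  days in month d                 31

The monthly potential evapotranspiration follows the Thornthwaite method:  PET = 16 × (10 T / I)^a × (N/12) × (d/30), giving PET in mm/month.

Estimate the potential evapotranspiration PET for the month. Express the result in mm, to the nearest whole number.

149 mm

10T/I = 10 × 27.3 / 81.5 = 3.3497
(10T/I)^a = 3.3497^1.806 = 8.8748
Uncorrected PET = 16 × 8.8748 = 141.997 mm
Correction = (N/12)(d/30) = (12.2/12)(31/30) = 1.0506
PET = 141.997 × 1.0506 = 149.182 mm/month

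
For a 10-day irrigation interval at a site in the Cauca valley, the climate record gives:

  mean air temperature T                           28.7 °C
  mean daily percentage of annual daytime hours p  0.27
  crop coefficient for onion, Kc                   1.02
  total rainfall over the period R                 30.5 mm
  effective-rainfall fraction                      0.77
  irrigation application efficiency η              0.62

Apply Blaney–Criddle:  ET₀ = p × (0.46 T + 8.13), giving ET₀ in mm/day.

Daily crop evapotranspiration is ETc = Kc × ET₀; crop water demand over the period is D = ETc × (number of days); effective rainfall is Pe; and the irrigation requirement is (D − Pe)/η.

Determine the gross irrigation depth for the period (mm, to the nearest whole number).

ET₀ = 0.27 × (0.46 × 28.7 + 8.13) = 0.27 × 21.332 = 5.7596 mm/d
ETc = Kc × ET₀ = 1.02 × 5.7596 = 5.8748 mm/d
Crop demand D = ETc × 10 d = 5.8748 × 10 = 58.748 mm
Pe = 0.77 × 30.5 = 23.485 mm
D − Pe = 58.748 − 23.485 = 35.263 mm
Gross irrigation = 35.263 / 0.62 = 56.876 mm

57 mm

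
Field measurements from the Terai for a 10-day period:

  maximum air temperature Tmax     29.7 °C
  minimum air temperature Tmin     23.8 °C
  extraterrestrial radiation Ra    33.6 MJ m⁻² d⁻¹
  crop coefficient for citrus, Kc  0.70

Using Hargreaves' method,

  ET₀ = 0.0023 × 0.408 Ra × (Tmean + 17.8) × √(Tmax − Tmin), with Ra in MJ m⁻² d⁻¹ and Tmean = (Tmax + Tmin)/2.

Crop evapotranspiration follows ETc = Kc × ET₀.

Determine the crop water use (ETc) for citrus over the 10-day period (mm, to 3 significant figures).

Tmean = (29.7 + 23.8)/2 = 26.75 °C
0.408 Ra = 0.408 × 33.6 = 13.7088 mm/d equivalent
ET₀ = 0.0023 × 13.7088 × (26.75 + 17.8) × √5.9 = 0.0023 × 13.7088 × 44.55 × 2.4290 = 3.4119 mm/d
ETc = Kc × ET₀ = 0.70 × 3.4119 = 2.3883 mm/d
Over 10 days: 2.3883 × 10 = 23.883 mm

23.9 mm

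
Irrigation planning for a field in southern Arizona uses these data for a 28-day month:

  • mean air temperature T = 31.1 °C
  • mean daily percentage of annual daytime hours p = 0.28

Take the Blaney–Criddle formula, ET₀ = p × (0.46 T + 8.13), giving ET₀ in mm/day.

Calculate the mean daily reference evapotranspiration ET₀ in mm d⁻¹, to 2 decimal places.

ET₀ = 0.28 × (0.46 × 31.1 + 8.13) = 0.28 × 22.436 = 6.2821 mm/d

6.28 mm d⁻¹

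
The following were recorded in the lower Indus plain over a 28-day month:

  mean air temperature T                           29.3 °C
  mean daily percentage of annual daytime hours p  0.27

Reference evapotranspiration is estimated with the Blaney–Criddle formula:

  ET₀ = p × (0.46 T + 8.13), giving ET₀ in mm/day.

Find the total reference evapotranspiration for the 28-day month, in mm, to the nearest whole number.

ET₀ = 0.27 × (0.46 × 29.3 + 8.13) = 0.27 × 21.608 = 5.8342 mm/d
Monthly total = 5.8342 × 28 = 163.358 mm

163 mm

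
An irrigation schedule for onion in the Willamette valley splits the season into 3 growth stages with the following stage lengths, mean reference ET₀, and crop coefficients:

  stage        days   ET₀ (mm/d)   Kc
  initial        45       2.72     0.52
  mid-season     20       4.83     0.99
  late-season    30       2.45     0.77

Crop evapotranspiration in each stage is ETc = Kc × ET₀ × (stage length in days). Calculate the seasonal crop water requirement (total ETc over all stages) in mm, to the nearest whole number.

216 mm

initial: 0.52 × 2.72 × 45 = 63.65 mm
mid-season: 0.99 × 4.83 × 20 = 95.63 mm
late-season: 0.77 × 2.45 × 30 = 56.60 mm
Seasonal total = 215.88 mm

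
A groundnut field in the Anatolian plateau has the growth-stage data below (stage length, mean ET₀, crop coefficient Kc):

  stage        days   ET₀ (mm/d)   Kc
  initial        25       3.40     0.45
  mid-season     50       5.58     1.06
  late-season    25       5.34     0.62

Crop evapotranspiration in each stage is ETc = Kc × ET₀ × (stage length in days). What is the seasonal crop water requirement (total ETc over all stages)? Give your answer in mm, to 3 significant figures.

initial: 0.45 × 3.40 × 25 = 38.25 mm
mid-season: 1.06 × 5.58 × 50 = 295.74 mm
late-season: 0.62 × 5.34 × 25 = 82.77 mm
Seasonal total = 416.76 mm

417 mm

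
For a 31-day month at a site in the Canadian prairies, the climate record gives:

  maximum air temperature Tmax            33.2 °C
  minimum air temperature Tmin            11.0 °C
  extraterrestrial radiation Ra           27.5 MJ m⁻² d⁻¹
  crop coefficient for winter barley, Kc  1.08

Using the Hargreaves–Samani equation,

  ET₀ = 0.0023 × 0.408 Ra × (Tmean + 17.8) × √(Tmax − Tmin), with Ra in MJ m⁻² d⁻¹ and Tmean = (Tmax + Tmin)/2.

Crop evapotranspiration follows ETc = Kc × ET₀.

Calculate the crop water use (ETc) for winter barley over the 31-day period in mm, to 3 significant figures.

Tmean = (33.2 + 11.0)/2 = 22.10 °C
0.408 Ra = 0.408 × 27.5 = 11.2200 mm/d equivalent
ET₀ = 0.0023 × 11.2200 × (22.10 + 17.8) × √22.2 = 0.0023 × 11.2200 × 39.90 × 4.7117 = 4.8514 mm/d
ETc = Kc × ET₀ = 1.08 × 4.8514 = 5.2395 mm/d
Over 31 days: 5.2395 × 31 = 162.425 mm

162 mm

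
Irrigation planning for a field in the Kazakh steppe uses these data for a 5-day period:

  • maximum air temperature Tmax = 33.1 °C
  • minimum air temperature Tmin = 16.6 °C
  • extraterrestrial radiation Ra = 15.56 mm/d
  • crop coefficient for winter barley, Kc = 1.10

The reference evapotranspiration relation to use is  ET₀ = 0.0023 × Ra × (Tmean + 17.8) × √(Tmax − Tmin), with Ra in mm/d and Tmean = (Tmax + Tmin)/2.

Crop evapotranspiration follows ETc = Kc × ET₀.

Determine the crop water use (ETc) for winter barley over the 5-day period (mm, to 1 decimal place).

34.1 mm

Tmean = (33.1 + 16.6)/2 = 24.85 °C
ET₀ = 0.0023 × 15.56 × (24.85 + 17.8) × √16.5 = 0.0023 × 15.56 × 42.65 × 4.0620 = 6.2001 mm/d
ETc = Kc × ET₀ = 1.10 × 6.2001 = 6.8201 mm/d
Over 5 days: 6.8201 × 5 = 34.101 mm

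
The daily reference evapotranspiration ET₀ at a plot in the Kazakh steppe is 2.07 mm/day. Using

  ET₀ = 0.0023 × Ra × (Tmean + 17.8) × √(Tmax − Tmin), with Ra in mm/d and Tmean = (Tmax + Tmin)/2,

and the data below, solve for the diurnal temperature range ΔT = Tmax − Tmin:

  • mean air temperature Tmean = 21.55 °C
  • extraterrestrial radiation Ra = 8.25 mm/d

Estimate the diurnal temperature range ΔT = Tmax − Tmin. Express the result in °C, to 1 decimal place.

7.7 °C

√ΔT = ET₀ / [0.0023 × Ra × (Tmean+17.8)] = 2.07 / (0.0023 × 8.25 × 39.35) = 2.7723
ΔT = 2.7723² = 7.686 °C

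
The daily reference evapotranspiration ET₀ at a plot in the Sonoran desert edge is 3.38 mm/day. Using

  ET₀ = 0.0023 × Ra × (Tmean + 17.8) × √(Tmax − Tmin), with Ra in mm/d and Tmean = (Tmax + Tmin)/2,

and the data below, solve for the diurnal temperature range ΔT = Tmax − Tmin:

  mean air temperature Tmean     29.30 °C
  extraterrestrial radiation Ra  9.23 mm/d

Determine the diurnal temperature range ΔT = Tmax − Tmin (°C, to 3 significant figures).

√ΔT = ET₀ / [0.0023 × Ra × (Tmean+17.8)] = 3.38 / (0.0023 × 9.23 × 47.10) = 3.3804
ΔT = 3.3804² = 11.427 °C

11.4 °C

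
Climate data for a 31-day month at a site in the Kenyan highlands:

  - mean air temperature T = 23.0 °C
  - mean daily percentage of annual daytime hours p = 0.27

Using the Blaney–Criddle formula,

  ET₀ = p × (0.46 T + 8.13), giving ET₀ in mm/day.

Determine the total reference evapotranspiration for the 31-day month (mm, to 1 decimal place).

156.6 mm

ET₀ = 0.27 × (0.46 × 23.0 + 8.13) = 0.27 × 18.710 = 5.0517 mm/d
Monthly total = 5.0517 × 31 = 156.603 mm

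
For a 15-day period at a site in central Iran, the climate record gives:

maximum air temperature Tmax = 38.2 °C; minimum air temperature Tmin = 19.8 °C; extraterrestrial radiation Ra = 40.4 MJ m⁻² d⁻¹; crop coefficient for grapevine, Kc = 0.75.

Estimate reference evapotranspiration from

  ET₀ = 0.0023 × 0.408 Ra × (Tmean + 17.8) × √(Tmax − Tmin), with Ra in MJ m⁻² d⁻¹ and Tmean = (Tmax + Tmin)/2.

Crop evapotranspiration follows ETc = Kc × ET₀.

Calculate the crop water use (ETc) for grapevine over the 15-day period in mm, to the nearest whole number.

Tmean = (38.2 + 19.8)/2 = 29.00 °C
0.408 Ra = 0.408 × 40.4 = 16.4832 mm/d equivalent
ET₀ = 0.0023 × 16.4832 × (29.00 + 17.8) × √18.4 = 0.0023 × 16.4832 × 46.80 × 4.2895 = 7.6107 mm/d
ETc = Kc × ET₀ = 0.75 × 7.6107 = 5.7080 mm/d
Over 15 days: 5.7080 × 15 = 85.620 mm

86 mm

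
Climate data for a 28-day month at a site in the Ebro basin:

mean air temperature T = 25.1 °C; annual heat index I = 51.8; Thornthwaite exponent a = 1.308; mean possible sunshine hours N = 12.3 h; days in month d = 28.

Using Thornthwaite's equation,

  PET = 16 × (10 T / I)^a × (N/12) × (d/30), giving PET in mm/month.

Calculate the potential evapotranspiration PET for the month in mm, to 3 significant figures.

10T/I = 10 × 25.1 / 51.8 = 4.8456
(10T/I)^a = 4.8456^1.308 = 7.8783
Uncorrected PET = 16 × 7.8783 = 126.053 mm
Correction = (N/12)(d/30) = (12.3/12)(28/30) = 0.9567
PET = 126.053 × 0.9567 = 120.595 mm/month

121 mm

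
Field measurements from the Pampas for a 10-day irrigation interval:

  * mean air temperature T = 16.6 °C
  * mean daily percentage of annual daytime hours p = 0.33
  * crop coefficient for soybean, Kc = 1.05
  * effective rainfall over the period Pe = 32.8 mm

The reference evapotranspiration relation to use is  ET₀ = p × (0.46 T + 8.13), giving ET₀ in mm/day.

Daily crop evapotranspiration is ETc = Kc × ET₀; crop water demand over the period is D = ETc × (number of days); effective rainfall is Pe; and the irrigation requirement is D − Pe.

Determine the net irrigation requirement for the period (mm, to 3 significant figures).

21.8 mm

ET₀ = 0.33 × (0.46 × 16.6 + 8.13) = 0.33 × 15.766 = 5.2028 mm/d
ETc = Kc × ET₀ = 1.05 × 5.2028 = 5.4629 mm/d
Crop demand D = ETc × 10 d = 5.4629 × 10 = 54.629 mm
D − Pe = 54.629 − 32.8 = 21.829 mm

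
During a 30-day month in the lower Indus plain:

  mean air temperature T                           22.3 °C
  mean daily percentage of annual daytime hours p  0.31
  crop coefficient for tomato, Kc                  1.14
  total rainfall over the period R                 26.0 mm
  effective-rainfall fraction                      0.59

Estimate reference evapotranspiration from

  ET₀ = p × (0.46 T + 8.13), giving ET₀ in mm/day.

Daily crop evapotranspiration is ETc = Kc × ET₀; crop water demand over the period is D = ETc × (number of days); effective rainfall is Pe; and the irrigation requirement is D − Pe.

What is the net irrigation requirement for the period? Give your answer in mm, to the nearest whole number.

ET₀ = 0.31 × (0.46 × 22.3 + 8.13) = 0.31 × 18.388 = 5.7003 mm/d
ETc = Kc × ET₀ = 1.14 × 5.7003 = 6.4983 mm/d
Crop demand D = ETc × 30 d = 6.4983 × 30 = 194.949 mm
Pe = 0.59 × 26.0 = 15.340 mm
D − Pe = 194.949 − 15.340 = 179.609 mm

180 mm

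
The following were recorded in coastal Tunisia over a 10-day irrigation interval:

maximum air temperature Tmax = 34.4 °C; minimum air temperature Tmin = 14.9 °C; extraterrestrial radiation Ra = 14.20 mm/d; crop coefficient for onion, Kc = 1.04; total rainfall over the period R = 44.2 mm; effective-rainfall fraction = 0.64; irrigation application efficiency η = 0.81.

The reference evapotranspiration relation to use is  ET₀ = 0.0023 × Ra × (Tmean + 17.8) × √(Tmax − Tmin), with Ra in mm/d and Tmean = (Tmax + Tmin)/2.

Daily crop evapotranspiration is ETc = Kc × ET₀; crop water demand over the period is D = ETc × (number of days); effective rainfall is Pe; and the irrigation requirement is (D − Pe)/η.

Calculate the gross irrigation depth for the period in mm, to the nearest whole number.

44 mm

Tmean = (34.4 + 14.9)/2 = 24.65 °C
ET₀ = 0.0023 × 14.20 × (24.65 + 17.8) × √19.5 = 0.0023 × 14.20 × 42.45 × 4.4159 = 6.1223 mm/d
ETc = Kc × ET₀ = 1.04 × 6.1223 = 6.3672 mm/d
Crop demand D = ETc × 10 d = 6.3672 × 10 = 63.672 mm
Pe = 0.64 × 44.2 = 28.288 mm
D − Pe = 63.672 − 28.288 = 35.384 mm
Gross irrigation = 35.384 / 0.81 = 43.684 mm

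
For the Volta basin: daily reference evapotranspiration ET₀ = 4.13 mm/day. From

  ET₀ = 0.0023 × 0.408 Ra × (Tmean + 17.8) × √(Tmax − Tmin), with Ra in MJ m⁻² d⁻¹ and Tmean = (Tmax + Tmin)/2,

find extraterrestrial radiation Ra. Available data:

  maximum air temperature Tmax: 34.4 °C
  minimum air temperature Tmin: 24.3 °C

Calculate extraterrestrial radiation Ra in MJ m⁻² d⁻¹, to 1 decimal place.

29.4 MJ m⁻² d⁻¹

Tmean = (34.4+24.3)/2 = 29.35 °C; ΔT = 10.1
Ra = ET₀ / [0.0023 × 0.408 × (Tmean+17.8) × √ΔT]
   = 4.13 / (0.0023 × 0.408 × 47.15 × 3.1780) = 29.372 MJ m⁻² d⁻¹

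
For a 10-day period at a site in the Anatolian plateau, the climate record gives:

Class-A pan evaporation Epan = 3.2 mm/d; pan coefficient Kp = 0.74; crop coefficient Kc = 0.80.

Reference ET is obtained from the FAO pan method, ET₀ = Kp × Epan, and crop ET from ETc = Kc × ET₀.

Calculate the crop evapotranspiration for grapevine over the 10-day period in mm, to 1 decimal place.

18.9 mm

ET₀ = 0.74 × 3.2 = 2.3680 mm/d
ETc = Kc × ET₀ = 0.80 × 2.3680 = 1.8944 mm/d
Over 10 days: 1.8944 × 10 = 18.944 mm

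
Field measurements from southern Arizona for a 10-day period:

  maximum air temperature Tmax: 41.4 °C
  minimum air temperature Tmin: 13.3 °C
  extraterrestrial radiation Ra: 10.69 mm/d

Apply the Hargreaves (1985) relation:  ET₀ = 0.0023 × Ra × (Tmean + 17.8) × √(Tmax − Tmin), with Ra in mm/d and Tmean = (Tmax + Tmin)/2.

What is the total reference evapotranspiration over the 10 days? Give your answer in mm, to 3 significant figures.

58.8 mm

Tmean = (41.4 + 13.3)/2 = 27.35 °C
ET₀ = 0.0023 × 10.69 × (27.35 + 17.8) × √28.1 = 0.0023 × 10.69 × 45.15 × 5.3009 = 5.8845 mm/d
Over 10 days: 5.8845 × 10 = 58.845 mm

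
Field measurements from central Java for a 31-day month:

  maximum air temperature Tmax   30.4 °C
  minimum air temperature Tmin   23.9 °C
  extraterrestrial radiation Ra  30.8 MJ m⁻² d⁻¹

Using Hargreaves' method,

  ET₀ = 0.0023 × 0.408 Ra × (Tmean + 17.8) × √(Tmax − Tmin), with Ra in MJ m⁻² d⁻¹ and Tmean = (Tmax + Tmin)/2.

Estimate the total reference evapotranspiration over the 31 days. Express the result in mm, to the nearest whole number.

Tmean = (30.4 + 23.9)/2 = 27.15 °C
0.408 Ra = 0.408 × 30.8 = 12.5664 mm/d equivalent
ET₀ = 0.0023 × 12.5664 × (27.15 + 17.8) × √6.5 = 0.0023 × 12.5664 × 44.95 × 2.5495 = 3.3123 mm/d
Over 31 days: 3.3123 × 31 = 102.681 mm

103 mm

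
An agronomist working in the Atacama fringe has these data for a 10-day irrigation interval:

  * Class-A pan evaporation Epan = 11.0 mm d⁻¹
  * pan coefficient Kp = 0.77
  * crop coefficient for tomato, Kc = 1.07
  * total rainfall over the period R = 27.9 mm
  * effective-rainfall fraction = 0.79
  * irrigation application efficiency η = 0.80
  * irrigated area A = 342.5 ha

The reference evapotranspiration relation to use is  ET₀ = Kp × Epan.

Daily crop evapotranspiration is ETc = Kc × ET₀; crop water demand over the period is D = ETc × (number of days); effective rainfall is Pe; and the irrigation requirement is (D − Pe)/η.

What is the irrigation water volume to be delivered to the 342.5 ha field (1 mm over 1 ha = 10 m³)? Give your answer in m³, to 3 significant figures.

ET₀ = 0.77 × 11.0 = 8.4700 mm/d
ETc = Kc × ET₀ = 1.07 × 8.4700 = 9.0629 mm/d
Crop demand D = ETc × 10 d = 9.0629 × 10 = 90.629 mm
Pe = 0.79 × 27.9 = 22.041 mm
D − Pe = 90.629 − 22.041 = 68.588 mm
Gross irrigation = 68.588 / 0.80 = 85.735 mm
Volume = 85.735 mm × 342.5 ha × 10 = 293642.4 m³

294000 m³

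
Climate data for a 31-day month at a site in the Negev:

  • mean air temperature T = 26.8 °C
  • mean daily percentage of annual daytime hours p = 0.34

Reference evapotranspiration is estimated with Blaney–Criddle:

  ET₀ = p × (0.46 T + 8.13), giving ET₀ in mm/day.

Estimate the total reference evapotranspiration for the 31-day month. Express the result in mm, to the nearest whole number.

ET₀ = 0.34 × (0.46 × 26.8 + 8.13) = 0.34 × 20.458 = 6.9557 mm/d
Monthly total = 6.9557 × 31 = 215.627 mm

216 mm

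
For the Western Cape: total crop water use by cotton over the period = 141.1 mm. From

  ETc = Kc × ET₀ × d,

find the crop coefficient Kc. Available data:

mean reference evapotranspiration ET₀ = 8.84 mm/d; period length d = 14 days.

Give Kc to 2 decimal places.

1.14

ETc = Kc × ET₀ × d  ⇒  Kc = ETc / (ET₀ × d)
Kc = 141.1 / (8.84 × 14) = 141.1 / 123.76 = 1.1401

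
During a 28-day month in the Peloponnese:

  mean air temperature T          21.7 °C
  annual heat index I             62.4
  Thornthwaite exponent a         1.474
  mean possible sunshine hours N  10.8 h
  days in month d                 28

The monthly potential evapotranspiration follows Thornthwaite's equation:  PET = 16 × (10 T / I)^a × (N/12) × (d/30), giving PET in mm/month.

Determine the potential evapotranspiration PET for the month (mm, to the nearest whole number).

10T/I = 10 × 21.7 / 62.4 = 3.4776
(10T/I)^a = 3.4776^1.474 = 6.2784
Uncorrected PET = 16 × 6.2784 = 100.454 mm
Correction = (N/12)(d/30) = (10.8/12)(28/30) = 0.8400
PET = 100.454 × 0.8400 = 84.381 mm/month

84 mm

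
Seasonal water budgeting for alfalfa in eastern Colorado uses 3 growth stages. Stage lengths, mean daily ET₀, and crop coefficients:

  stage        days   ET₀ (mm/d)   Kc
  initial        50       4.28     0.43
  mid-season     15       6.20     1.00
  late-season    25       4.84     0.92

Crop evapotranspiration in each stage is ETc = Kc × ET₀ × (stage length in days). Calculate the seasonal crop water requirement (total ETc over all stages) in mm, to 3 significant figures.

initial: 0.43 × 4.28 × 50 = 92.02 mm
mid-season: 1.00 × 6.20 × 15 = 93.00 mm
late-season: 0.92 × 4.84 × 25 = 111.32 mm
Seasonal total = 296.34 mm

296 mm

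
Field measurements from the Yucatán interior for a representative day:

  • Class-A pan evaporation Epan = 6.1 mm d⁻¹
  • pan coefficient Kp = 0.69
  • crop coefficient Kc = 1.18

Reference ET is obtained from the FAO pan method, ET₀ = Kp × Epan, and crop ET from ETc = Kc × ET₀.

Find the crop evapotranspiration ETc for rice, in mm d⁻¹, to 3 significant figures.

4.97 mm d⁻¹

ET₀ = 0.69 × 6.1 = 4.2090 mm/d
ETc = Kc × ET₀ = 1.18 × 4.2090 = 4.9666 mm/d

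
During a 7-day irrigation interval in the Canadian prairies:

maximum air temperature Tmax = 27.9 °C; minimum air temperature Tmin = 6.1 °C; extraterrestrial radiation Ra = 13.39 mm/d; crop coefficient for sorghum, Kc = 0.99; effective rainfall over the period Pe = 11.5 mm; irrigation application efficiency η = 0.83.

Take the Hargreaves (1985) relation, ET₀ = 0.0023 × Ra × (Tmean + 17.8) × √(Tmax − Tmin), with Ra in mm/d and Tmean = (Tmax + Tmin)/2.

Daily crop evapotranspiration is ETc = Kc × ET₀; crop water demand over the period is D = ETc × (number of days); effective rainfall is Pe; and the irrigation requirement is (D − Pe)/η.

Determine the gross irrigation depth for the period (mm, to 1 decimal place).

27.9 mm

Tmean = (27.9 + 6.1)/2 = 17.00 °C
ET₀ = 0.0023 × 13.39 × (17.00 + 17.8) × √21.8 = 0.0023 × 13.39 × 34.80 × 4.6690 = 5.0039 mm/d
ETc = Kc × ET₀ = 0.99 × 5.0039 = 4.9539 mm/d
Crop demand D = ETc × 7 d = 4.9539 × 7 = 34.677 mm
D − Pe = 34.677 − 11.5 = 23.177 mm
Gross irrigation = 23.177 / 0.83 = 27.924 mm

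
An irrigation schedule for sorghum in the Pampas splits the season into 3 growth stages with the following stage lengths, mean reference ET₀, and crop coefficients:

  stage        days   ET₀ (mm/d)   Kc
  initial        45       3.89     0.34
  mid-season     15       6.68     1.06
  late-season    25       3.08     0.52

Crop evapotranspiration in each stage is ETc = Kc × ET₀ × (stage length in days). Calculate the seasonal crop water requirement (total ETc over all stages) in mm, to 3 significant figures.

206 mm

initial: 0.34 × 3.89 × 45 = 59.52 mm
mid-season: 1.06 × 6.68 × 15 = 106.21 mm
late-season: 0.52 × 3.08 × 25 = 40.04 mm
Seasonal total = 205.77 mm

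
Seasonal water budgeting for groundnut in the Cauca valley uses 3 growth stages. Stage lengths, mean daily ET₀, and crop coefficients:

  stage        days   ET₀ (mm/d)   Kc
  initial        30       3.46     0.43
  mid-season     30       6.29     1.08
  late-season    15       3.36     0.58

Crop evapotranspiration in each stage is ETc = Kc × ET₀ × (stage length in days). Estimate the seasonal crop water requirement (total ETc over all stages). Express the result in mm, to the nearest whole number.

278 mm

initial: 0.43 × 3.46 × 30 = 44.63 mm
mid-season: 1.08 × 6.29 × 30 = 203.80 mm
late-season: 0.58 × 3.36 × 15 = 29.23 mm
Seasonal total = 277.66 mm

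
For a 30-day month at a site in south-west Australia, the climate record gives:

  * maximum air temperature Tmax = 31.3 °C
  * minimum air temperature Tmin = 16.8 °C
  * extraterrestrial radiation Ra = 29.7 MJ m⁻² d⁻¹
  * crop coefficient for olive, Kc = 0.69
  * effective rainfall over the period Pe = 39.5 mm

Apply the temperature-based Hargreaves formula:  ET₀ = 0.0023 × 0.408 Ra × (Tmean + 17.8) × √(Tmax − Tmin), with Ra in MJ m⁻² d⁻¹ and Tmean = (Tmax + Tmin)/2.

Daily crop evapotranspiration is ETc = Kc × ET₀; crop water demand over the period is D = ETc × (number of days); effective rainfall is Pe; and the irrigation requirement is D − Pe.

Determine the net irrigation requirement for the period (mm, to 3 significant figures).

52.4 mm

Tmean = (31.3 + 16.8)/2 = 24.05 °C
0.408 Ra = 0.408 × 29.7 = 12.1176 mm/d equivalent
ET₀ = 0.0023 × 12.1176 × (24.05 + 17.8) × √14.5 = 0.0023 × 12.1176 × 41.85 × 3.8079 = 4.4415 mm/d
ETc = Kc × ET₀ = 0.69 × 4.4415 = 3.0646 mm/d
Crop demand D = ETc × 30 d = 3.0646 × 30 = 91.938 mm
D − Pe = 91.938 − 39.5 = 52.438 mm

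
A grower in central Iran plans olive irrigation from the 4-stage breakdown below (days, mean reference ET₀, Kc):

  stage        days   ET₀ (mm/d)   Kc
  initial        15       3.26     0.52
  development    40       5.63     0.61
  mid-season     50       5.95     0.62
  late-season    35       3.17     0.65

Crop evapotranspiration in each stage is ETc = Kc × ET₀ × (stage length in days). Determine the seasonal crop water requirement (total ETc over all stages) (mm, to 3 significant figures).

initial: 0.52 × 3.26 × 15 = 25.43 mm
development: 0.61 × 5.63 × 40 = 137.37 mm
mid-season: 0.62 × 5.95 × 50 = 184.45 mm
late-season: 0.65 × 3.17 × 35 = 72.12 mm
Seasonal total = 419.37 mm

419 mm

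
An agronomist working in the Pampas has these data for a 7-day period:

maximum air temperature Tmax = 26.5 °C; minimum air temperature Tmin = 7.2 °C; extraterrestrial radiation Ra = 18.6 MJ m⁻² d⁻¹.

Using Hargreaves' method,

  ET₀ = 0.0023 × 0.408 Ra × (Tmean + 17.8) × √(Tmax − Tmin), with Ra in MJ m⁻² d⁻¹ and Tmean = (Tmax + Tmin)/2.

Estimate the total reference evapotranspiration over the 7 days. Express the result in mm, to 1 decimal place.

Tmean = (26.5 + 7.2)/2 = 16.85 °C
0.408 Ra = 0.408 × 18.6 = 7.5888 mm/d equivalent
ET₀ = 0.0023 × 7.5888 × (16.85 + 17.8) × √19.3 = 0.0023 × 7.5888 × 34.65 × 4.3932 = 2.6570 mm/d
Over 7 days: 2.6570 × 7 = 18.599 mm

18.6 mm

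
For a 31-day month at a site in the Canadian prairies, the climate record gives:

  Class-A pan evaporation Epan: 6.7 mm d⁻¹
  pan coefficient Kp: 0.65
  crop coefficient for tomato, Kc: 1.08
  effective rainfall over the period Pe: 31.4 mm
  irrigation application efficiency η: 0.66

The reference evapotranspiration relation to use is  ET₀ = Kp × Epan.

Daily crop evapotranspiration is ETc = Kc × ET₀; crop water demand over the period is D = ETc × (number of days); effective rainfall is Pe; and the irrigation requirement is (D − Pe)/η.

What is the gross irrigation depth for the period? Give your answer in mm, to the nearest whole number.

ET₀ = 0.65 × 6.7 = 4.3550 mm/d
ETc = Kc × ET₀ = 1.08 × 4.3550 = 4.7034 mm/d
Crop demand D = ETc × 31 d = 4.7034 × 31 = 145.805 mm
D − Pe = 145.805 − 31.4 = 114.405 mm
Gross irrigation = 114.405 / 0.66 = 173.341 mm

173 mm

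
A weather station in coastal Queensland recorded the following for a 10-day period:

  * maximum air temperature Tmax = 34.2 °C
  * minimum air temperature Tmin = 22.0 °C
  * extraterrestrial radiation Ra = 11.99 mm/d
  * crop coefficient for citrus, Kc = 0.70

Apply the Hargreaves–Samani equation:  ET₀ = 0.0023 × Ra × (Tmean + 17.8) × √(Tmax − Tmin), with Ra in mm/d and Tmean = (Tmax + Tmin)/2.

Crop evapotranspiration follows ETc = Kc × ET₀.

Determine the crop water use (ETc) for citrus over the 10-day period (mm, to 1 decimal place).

Tmean = (34.2 + 22.0)/2 = 28.10 °C
ET₀ = 0.0023 × 11.99 × (28.10 + 17.8) × √12.2 = 0.0023 × 11.99 × 45.90 × 3.4928 = 4.4211 mm/d
ETc = Kc × ET₀ = 0.70 × 4.4211 = 3.0948 mm/d
Over 10 days: 3.0948 × 10 = 30.948 mm

30.9 mm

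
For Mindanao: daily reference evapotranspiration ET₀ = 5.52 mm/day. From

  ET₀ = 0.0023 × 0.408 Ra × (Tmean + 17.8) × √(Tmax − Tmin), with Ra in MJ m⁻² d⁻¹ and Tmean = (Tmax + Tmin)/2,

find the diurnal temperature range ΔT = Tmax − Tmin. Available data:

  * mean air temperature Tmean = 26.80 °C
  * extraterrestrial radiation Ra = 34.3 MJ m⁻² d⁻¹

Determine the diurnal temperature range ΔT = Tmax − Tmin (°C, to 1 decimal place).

√ΔT = ET₀ / [0.0023 × 0.408 × Ra × (Tmean+17.8)] = 5.52 / (0.0023 × 13.9944 × 44.60) = 3.8452
ΔT = 3.8452² = 14.786 °C

14.8 °C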